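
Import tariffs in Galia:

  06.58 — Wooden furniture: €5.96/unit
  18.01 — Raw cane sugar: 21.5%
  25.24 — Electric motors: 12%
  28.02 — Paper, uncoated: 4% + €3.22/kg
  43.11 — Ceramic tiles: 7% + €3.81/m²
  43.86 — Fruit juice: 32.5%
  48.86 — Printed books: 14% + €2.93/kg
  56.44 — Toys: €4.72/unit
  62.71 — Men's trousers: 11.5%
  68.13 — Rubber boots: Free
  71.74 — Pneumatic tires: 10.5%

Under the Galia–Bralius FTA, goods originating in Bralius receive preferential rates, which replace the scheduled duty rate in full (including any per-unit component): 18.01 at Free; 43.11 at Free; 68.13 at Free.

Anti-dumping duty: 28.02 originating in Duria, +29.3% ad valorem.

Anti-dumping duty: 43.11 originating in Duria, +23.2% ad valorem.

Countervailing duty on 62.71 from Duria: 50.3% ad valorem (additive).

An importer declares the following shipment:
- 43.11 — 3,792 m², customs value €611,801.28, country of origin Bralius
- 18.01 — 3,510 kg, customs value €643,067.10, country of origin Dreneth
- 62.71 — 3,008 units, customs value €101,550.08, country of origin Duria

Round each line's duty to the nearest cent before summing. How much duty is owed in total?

€201,017.38

Line 1 (43.11, Bralius, 3,792 m², €611,801.28):
Base rate for 43.11 is 7% + €3.81/m².
Origin Bralius qualifies under the Galia–Bralius agreement and 43.11 is covered: preferential rate Free applies instead.
The additional-duty order on 43.11 targets Duria, not Bralius; it does not apply.
Duty = €611,801.28 × 0% = €0.00.
Line 2 (18.01, Dreneth, 3,510 kg, €643,067.10):
Base rate for 18.01 is 21.5%.
18.01 has an FTA preferential rate, but origin Dreneth is not Bralius; base rate stands.
Duty = €643,067.10 × 21.5% = €138,259.43.
Line 3 (62.71, Duria, 3,008 units, €101,550.08):
Base rate for 62.71 is 11.5%.
Additional duty on 62.71 from Duria: +50.3%. Applied ad valorem rate: 11.5% + 50.3% = 61.8%.
Duty = €101,550.08 × 61.8% = €62,757.95.
Total = €0.00 + €138,259.43 + €62,757.95 = €201,017.38.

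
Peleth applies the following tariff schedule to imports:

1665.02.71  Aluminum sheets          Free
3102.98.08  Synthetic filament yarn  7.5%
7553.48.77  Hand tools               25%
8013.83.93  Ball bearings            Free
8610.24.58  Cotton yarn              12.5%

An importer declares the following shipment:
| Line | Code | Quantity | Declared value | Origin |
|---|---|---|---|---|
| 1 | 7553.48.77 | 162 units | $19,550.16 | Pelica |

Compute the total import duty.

$4,887.54

Line 1 (7553.48.77, Pelica, 162 units, $19,550.16):
Base rate for 7553.48.77 is 25%.
Duty = $19,550.16 × 25% = $4,887.54.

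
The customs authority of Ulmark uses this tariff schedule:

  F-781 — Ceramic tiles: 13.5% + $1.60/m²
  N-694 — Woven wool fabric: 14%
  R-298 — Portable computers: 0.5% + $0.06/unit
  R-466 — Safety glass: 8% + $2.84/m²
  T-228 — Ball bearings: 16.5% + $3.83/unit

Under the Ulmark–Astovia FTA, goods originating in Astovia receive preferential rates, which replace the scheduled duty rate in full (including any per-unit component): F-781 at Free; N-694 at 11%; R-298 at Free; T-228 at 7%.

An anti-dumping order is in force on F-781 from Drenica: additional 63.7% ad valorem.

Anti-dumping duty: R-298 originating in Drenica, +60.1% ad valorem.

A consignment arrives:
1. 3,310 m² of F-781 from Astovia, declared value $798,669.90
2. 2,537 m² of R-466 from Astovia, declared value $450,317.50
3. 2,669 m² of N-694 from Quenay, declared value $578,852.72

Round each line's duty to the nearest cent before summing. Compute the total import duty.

$124,269.86

Line 1 (F-781, Astovia, 3,310 m², $798,669.90):
Base rate for F-781 is 13.5% + $1.60/m².
Origin Astovia qualifies under the Ulmark–Astovia agreement and F-781 is covered: preferential rate Free applies instead.
The additional-duty order on F-781 targets Drenica, not Astovia; it does not apply.
Duty = $798,669.90 × 0% = $0.00.
Line 2 (R-466, Astovia, 2,537 m², $450,317.50):
Base rate for R-466 is 8% + $2.84/m².
Origin Astovia is the FTA partner but R-466 is not on the preference list; base rate stands.
Duty = $450,317.50 × 8% + 2,537 × $2.84 = $43,230.48.
Line 3 (N-694, Quenay, 2,669 m², $578,852.72):
Base rate for N-694 is 14%.
N-694 has an FTA preferential rate, but origin Quenay is not Astovia; base rate stands.
Duty = $578,852.72 × 14% = $81,039.38.
Total = $0.00 + $43,230.48 + $81,039.38 = $124,269.86.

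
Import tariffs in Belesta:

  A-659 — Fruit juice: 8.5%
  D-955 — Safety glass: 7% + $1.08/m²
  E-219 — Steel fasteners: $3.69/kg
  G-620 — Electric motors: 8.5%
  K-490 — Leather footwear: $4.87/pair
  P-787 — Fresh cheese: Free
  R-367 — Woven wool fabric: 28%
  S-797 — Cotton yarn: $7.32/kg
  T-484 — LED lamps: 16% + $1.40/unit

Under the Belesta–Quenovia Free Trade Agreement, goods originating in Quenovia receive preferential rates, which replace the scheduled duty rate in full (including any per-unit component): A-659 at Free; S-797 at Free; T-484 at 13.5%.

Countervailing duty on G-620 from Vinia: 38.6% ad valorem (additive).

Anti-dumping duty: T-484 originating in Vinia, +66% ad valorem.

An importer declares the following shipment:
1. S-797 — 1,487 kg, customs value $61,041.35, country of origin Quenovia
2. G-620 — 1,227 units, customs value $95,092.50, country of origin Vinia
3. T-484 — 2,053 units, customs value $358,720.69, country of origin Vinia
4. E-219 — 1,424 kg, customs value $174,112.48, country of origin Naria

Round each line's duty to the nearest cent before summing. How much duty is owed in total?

$347,068.30

Line 1 (S-797, Quenovia, 1,487 kg, $61,041.35):
Base rate for S-797 is $7.32/kg.
Origin Quenovia qualifies under the Belesta–Quenovia agreement and S-797 is covered: preferential rate Free applies instead.
Duty = $61,041.35 × 0% = $0.00.
Line 2 (G-620, Vinia, 1,227 units, $95,092.50):
Base rate for G-620 is 8.5%.
Additional duty on G-620 from Vinia: +38.6%. Applied ad valorem rate: 8.5% + 38.6% = 47.1%.
Duty = $95,092.50 × 47.1% = $44,788.57.
Line 3 (T-484, Vinia, 2,053 units, $358,720.69):
Base rate for T-484 is 16% + $1.40/unit.
T-484 has an FTA preferential rate, but origin Vinia is not Quenovia; base rate stands.
Additional duty on T-484 from Vinia: +66%. Applied ad valorem rate: 16% + 66% = 82%.
Duty = $358,720.69 × 82% + 2,053 × $1.40 = $297,025.17.
Line 4 (E-219, Naria, 1,424 kg, $174,112.48):
Base rate for E-219 is $3.69/kg.
Duty = 1,424 × $3.69 = $5,254.56.
Total = $0.00 + $44,788.57 + $297,025.17 + $5,254.56 = $347,068.30.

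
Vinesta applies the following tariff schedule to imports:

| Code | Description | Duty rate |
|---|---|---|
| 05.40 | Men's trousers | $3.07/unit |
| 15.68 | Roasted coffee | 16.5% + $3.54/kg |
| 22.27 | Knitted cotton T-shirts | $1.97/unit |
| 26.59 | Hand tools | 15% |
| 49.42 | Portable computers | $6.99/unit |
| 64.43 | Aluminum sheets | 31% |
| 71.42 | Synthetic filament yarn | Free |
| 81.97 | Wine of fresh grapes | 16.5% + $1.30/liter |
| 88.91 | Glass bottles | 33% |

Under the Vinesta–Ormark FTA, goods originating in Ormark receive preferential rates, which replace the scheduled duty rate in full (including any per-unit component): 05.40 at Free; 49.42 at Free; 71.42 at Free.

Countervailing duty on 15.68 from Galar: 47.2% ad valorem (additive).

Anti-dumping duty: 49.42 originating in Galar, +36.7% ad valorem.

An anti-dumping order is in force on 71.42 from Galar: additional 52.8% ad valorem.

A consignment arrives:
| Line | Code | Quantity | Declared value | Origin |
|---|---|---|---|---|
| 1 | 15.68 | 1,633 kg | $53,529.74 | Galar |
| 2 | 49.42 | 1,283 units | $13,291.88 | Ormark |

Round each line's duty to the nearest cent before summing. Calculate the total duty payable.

$39,879.26

Line 1 (15.68, Galar, 1,633 kg, $53,529.74):
Base rate for 15.68 is 16.5% + $3.54/kg.
Additional duty on 15.68 from Galar: +47.2%. Applied ad valorem rate: 16.5% + 47.2% = 63.7%.
Duty = $53,529.74 × 63.7% + 1,633 × $3.54 = $39,879.26.
Line 2 (49.42, Ormark, 1,283 units, $13,291.88):
Base rate for 49.42 is $6.99/unit.
Origin Ormark qualifies under the Vinesta–Ormark agreement and 49.42 is covered: preferential rate Free applies instead.
The additional-duty order on 49.42 targets Galar, not Ormark; it does not apply.
Duty = $13,291.88 × 0% = $0.00.
Total = $39,879.26 + $0.00 = $39,879.26.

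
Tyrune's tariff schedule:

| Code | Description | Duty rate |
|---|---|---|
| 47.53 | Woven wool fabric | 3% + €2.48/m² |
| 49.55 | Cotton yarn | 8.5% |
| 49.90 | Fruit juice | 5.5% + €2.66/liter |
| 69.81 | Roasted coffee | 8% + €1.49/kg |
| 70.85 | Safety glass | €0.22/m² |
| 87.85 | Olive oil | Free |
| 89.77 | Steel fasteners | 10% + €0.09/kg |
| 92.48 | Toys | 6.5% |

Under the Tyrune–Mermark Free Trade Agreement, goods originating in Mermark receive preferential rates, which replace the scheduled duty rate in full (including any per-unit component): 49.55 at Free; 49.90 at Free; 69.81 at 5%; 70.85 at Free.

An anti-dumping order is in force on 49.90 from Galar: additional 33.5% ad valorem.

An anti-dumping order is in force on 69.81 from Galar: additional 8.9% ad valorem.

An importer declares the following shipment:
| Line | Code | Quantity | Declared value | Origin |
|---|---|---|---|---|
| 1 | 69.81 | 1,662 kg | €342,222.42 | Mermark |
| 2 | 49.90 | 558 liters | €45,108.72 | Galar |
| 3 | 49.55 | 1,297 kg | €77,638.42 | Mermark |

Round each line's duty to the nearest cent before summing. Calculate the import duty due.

Line 1 (69.81, Mermark, 1,662 kg, €342,222.42):
Base rate for 69.81 is 8% + €1.49/kg.
Origin Mermark qualifies under the Tyrune–Mermark agreement and 69.81 is covered: preferential rate 5% applies instead.
The additional-duty order on 69.81 targets Galar, not Mermark; it does not apply.
Duty = €342,222.42 × 5% = €17,111.12.
Line 2 (49.90, Galar, 558 liters, €45,108.72):
Base rate for 49.90 is 5.5% + €2.66/liter.
49.90 has an FTA preferential rate, but origin Galar is not Mermark; base rate stands.
Additional duty on 49.90 from Galar: +33.5%. Applied ad valorem rate: 5.5% + 33.5% = 39%.
Duty = €45,108.72 × 39% + 558 × €2.66 = €19,076.68.
Line 3 (49.55, Mermark, 1,297 kg, €77,638.42):
Base rate for 49.55 is 8.5%.
Origin Mermark qualifies under the Tyrune–Mermark agreement and 49.55 is covered: preferential rate Free applies instead.
Duty = €77,638.42 × 0% = €0.00.
Total = €17,111.12 + €19,076.68 + €0.00 = €36,187.80.

€36,187.80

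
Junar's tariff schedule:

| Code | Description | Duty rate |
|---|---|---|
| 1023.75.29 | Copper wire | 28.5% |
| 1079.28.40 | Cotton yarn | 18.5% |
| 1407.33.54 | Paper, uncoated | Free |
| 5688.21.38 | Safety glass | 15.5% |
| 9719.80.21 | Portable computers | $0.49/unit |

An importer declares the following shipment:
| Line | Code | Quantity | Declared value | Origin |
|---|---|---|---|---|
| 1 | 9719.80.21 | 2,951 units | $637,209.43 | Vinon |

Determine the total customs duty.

$1,445.99

Line 1 (9719.80.21, Vinon, 2,951 units, $637,209.43):
Base rate for 9719.80.21 is $0.49/unit.
Duty = 2,951 × $0.49 = $1,445.99.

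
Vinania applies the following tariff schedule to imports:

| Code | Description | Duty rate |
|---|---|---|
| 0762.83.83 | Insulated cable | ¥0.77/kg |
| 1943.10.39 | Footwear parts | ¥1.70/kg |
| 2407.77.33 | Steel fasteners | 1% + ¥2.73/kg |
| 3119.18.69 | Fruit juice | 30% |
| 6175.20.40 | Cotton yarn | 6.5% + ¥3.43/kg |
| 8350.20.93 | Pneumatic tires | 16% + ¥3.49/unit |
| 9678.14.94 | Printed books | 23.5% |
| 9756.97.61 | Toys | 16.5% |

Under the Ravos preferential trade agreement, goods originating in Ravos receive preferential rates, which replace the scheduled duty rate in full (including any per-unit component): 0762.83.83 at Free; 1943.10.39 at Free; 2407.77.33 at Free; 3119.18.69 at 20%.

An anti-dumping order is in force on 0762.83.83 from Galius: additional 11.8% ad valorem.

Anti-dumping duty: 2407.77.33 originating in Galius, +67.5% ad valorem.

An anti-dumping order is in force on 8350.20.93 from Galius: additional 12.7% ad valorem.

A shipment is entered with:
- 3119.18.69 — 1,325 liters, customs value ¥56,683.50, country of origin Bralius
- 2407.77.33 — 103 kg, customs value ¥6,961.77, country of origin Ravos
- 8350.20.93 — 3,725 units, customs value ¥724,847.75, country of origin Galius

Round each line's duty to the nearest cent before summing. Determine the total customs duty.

¥238,036.60

Line 1 (3119.18.69, Bralius, 1,325 liters, ¥56,683.50):
Base rate for 3119.18.69 is 30%.
3119.18.69 has an FTA preferential rate, but origin Bralius is not Ravos; base rate stands.
Duty = ¥56,683.50 × 30% = ¥17,005.05.
Line 2 (2407.77.33, Ravos, 103 kg, ¥6,961.77):
Base rate for 2407.77.33 is 1% + ¥2.73/kg.
Origin Ravos qualifies under the Vinania–Ravos agreement and 2407.77.33 is covered: preferential rate Free applies instead.
The additional-duty order on 2407.77.33 targets Galius, not Ravos; it does not apply.
Duty = ¥6,961.77 × 0% = ¥0.00.
Line 3 (8350.20.93, Galius, 3,725 units, ¥724,847.75):
Base rate for 8350.20.93 is 16% + ¥3.49/unit.
Additional duty on 8350.20.93 from Galius: +12.7%. Applied ad valorem rate: 16% + 12.7% = 28.7%.
Duty = ¥724,847.75 × 28.7% + 3,725 × ¥3.49 = ¥221,031.55.
Total = ¥17,005.05 + ¥0.00 + ¥221,031.55 = ¥238,036.60.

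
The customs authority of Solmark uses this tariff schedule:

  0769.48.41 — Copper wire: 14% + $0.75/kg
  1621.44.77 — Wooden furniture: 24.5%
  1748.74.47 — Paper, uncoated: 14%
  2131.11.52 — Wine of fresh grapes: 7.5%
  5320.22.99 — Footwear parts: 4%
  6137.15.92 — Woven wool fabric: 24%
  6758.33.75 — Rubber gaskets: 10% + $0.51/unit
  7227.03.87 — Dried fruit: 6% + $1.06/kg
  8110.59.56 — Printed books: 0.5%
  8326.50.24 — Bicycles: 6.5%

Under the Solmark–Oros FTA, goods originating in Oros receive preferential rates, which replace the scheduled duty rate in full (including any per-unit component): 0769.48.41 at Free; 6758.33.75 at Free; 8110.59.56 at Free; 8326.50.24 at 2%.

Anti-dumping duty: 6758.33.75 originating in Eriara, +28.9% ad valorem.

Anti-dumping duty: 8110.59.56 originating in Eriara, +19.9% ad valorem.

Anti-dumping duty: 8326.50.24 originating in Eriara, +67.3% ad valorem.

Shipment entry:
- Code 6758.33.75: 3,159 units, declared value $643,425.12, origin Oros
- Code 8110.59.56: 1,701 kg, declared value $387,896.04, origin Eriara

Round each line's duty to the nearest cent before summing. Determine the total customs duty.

$79,130.79

Line 1 (6758.33.75, Oros, 3,159 units, $643,425.12):
Base rate for 6758.33.75 is 10% + $0.51/unit.
Origin Oros qualifies under the Solmark–Oros agreement and 6758.33.75 is covered: preferential rate Free applies instead.
The additional-duty order on 6758.33.75 targets Eriara, not Oros; it does not apply.
Duty = $643,425.12 × 0% = $0.00.
Line 2 (8110.59.56, Eriara, 1,701 kg, $387,896.04):
Base rate for 8110.59.56 is 0.5%.
8110.59.56 has an FTA preferential rate, but origin Eriara is not Oros; base rate stands.
Additional duty on 8110.59.56 from Eriara: +19.9%. Applied ad valorem rate: 0.5% + 19.9% = 20.4%.
Duty = $387,896.04 × 20.4% = $79,130.79.
Total = $0.00 + $79,130.79 = $79,130.79.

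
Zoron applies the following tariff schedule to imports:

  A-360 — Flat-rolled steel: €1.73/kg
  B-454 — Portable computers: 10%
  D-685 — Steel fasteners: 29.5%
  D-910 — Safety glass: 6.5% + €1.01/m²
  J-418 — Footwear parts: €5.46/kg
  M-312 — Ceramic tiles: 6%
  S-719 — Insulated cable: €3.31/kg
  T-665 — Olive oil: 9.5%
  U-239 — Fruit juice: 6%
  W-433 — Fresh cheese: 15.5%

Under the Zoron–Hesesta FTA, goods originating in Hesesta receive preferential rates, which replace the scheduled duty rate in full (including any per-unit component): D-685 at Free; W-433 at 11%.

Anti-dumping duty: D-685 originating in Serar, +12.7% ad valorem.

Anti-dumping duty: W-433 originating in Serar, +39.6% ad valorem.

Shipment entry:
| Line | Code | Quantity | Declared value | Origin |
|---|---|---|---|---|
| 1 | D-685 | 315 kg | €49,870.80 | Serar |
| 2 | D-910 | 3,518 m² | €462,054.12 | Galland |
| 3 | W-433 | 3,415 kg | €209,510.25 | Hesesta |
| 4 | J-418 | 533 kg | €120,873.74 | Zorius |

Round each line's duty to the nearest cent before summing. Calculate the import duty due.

€80,588.49

Line 1 (D-685, Serar, 315 kg, €49,870.80):
Base rate for D-685 is 29.5%.
D-685 has an FTA preferential rate, but origin Serar is not Hesesta; base rate stands.
Additional duty on D-685 from Serar: +12.7%. Applied ad valorem rate: 29.5% + 12.7% = 42.2%.
Duty = €49,870.80 × 42.2% = €21,045.48.
Line 2 (D-910, Galland, 3,518 m², €462,054.12):
Base rate for D-910 is 6.5% + €1.01/m².
Duty = €462,054.12 × 6.5% + 3,518 × €1.01 = €33,586.70.
Line 3 (W-433, Hesesta, 3,415 kg, €209,510.25):
Base rate for W-433 is 15.5%.
Origin Hesesta qualifies under the Zoron–Hesesta agreement and W-433 is covered: preferential rate 11% applies instead.
The additional-duty order on W-433 targets Serar, not Hesesta; it does not apply.
Duty = €209,510.25 × 11% = €23,046.13.
Line 4 (J-418, Zorius, 533 kg, €120,873.74):
Base rate for J-418 is €5.46/kg.
Duty = 533 × €5.46 = €2,910.18.
Total = €21,045.48 + €33,586.70 + €23,046.13 + €2,910.18 = €80,588.49.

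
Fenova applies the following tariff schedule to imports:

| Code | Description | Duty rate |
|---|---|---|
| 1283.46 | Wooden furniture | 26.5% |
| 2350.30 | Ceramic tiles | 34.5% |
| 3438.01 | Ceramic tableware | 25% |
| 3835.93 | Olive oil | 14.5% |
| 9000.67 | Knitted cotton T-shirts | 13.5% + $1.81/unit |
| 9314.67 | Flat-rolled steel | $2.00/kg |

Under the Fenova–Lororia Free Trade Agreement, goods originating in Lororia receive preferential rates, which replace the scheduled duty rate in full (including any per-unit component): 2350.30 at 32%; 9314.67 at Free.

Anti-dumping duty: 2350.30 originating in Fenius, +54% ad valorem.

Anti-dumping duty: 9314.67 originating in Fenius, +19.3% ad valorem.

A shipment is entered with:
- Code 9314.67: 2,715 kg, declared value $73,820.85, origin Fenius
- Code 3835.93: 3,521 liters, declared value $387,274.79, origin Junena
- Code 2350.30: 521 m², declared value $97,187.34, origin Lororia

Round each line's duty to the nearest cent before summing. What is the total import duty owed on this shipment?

$106,932.21

Line 1 (9314.67, Fenius, 2,715 kg, $73,820.85):
Base rate for 9314.67 is $2.00/kg.
9314.67 has an FTA preferential rate, but origin Fenius is not Lororia; base rate stands.
Additional duty on 9314.67 from Fenius: +19.3% ad valorem. Applied ad valorem rate = 19.3%.
Duty = $73,820.85 × 19.3% + 2,715 × $2.00 = $19,677.42.
Line 2 (3835.93, Junena, 3,521 liters, $387,274.79):
Base rate for 3835.93 is 14.5%.
Duty = $387,274.79 × 14.5% = $56,154.84.
Line 3 (2350.30, Lororia, 521 m², $97,187.34):
Base rate for 2350.30 is 34.5%.
Origin Lororia qualifies under the Fenova–Lororia agreement and 2350.30 is covered: preferential rate 32% applies instead.
The additional-duty order on 2350.30 targets Fenius, not Lororia; it does not apply.
Duty = $97,187.34 × 32% = $31,099.95.
Total = $19,677.42 + $56,154.84 + $31,099.95 = $106,932.21.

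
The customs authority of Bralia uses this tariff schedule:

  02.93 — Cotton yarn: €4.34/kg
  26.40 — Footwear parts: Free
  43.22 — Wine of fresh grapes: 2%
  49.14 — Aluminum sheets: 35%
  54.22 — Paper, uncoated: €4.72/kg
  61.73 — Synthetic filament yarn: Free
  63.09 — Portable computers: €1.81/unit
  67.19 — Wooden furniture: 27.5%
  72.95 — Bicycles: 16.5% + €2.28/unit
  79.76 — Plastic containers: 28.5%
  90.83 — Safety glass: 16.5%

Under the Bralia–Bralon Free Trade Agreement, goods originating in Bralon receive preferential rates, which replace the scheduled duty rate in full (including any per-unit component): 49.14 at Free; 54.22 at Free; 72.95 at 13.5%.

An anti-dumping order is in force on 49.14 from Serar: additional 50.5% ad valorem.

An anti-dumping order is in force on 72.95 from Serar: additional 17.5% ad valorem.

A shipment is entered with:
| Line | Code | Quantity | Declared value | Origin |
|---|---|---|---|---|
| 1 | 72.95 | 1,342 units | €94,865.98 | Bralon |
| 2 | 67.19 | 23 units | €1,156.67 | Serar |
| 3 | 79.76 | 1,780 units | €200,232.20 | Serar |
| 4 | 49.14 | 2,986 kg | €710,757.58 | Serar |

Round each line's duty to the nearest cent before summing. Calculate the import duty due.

€677,888.90

Line 1 (72.95, Bralon, 1,342 units, €94,865.98):
Base rate for 72.95 is 16.5% + €2.28/unit.
Origin Bralon qualifies under the Bralia–Bralon agreement and 72.95 is covered: preferential rate 13.5% applies instead.
The additional-duty order on 72.95 targets Serar, not Bralon; it does not apply.
Duty = €94,865.98 × 13.5% = €12,806.91.
Line 2 (67.19, Serar, 23 units, €1,156.67):
Base rate for 67.19 is 27.5%.
Duty = €1,156.67 × 27.5% = €318.08.
Line 3 (79.76, Serar, 1,780 units, €200,232.20):
Base rate for 79.76 is 28.5%.
Duty = €200,232.20 × 28.5% = €57,066.18.
Line 4 (49.14, Serar, 2,986 kg, €710,757.58):
Base rate for 49.14 is 35%.
49.14 has an FTA preferential rate, but origin Serar is not Bralon; base rate stands.
Additional duty on 49.14 from Serar: +50.5%. Applied ad valorem rate: 35% + 50.5% = 85.5%.
Duty = €710,757.58 × 85.5% = €607,697.73.
Total = €12,806.91 + €318.08 + €57,066.18 + €607,697.73 = €677,888.90.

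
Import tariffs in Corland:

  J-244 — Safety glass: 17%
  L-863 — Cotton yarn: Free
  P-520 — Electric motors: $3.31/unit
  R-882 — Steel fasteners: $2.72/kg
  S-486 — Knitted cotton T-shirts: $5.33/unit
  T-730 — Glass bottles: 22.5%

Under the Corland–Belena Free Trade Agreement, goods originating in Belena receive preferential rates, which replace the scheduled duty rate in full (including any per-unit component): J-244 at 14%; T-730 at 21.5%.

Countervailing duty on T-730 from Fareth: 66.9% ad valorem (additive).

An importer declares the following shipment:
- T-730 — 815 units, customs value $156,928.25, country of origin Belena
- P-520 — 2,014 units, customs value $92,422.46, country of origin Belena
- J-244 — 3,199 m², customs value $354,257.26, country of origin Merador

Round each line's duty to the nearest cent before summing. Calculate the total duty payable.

$100,629.64

Line 1 (T-730, Belena, 815 units, $156,928.25):
Base rate for T-730 is 22.5%.
Origin Belena qualifies under the Corland–Belena agreement and T-730 is covered: preferential rate 21.5% applies instead.
The additional-duty order on T-730 targets Fareth, not Belena; it does not apply.
Duty = $156,928.25 × 21.5% = $33,739.57.
Line 2 (P-520, Belena, 2,014 units, $92,422.46):
Base rate for P-520 is $3.31/unit.
Origin Belena is the FTA partner but P-520 is not on the preference list; base rate stands.
Duty = 2,014 × $3.31 = $6,666.34.
Line 3 (J-244, Merador, 3,199 m², $354,257.26):
Base rate for J-244 is 17%.
J-244 has an FTA preferential rate, but origin Merador is not Belena; base rate stands.
Duty = $354,257.26 × 17% = $60,223.73.
Total = $33,739.57 + $6,666.34 + $60,223.73 = $100,629.64.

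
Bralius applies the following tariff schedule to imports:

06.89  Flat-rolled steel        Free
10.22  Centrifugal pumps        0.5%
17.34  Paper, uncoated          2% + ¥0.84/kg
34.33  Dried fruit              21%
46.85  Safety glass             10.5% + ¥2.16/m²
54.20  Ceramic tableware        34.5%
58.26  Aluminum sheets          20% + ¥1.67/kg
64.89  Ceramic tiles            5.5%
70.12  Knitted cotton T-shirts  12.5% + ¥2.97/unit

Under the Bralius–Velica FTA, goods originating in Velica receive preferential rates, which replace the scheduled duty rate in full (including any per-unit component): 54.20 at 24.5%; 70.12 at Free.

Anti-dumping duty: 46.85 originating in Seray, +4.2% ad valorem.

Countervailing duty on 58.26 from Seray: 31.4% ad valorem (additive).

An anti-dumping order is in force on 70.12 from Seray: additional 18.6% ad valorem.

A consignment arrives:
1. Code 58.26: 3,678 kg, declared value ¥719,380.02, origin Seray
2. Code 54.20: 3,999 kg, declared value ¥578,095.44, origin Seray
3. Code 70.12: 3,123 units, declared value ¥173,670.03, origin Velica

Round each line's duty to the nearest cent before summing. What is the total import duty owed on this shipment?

¥575,346.52

Line 1 (58.26, Seray, 3,678 kg, ¥719,380.02):
Base rate for 58.26 is 20% + ¥1.67/kg.
Additional duty on 58.26 from Seray: +31.4%. Applied ad valorem rate: 20% + 31.4% = 51.4%.
Duty = ¥719,380.02 × 51.4% + 3,678 × ¥1.67 = ¥375,903.59.
Line 2 (54.20, Seray, 3,999 kg, ¥578,095.44):
Base rate for 54.20 is 34.5%.
54.20 has an FTA preferential rate, but origin Seray is not Velica; base rate stands.
Duty = ¥578,095.44 × 34.5% = ¥199,442.93.
Line 3 (70.12, Velica, 3,123 units, ¥173,670.03):
Base rate for 70.12 is 12.5% + ¥2.97/unit.
Origin Velica qualifies under the Bralius–Velica agreement and 70.12 is covered: preferential rate Free applies instead.
The additional-duty order on 70.12 targets Seray, not Velica; it does not apply.
Duty = ¥173,670.03 × 0% = ¥0.00.
Total = ¥375,903.59 + ¥199,442.93 + ¥0.00 = ¥575,346.52.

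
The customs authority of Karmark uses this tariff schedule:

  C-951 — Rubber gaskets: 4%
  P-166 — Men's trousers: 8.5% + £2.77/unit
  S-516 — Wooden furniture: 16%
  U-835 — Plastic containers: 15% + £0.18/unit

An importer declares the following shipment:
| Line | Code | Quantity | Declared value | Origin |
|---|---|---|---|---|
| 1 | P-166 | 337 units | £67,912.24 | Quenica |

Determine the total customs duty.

£6,706.03

Line 1 (P-166, Quenica, 337 units, £67,912.24):
Base rate for P-166 is 8.5% + £2.77/unit.
Duty = £67,912.24 × 8.5% + 337 × £2.77 = £6,706.03.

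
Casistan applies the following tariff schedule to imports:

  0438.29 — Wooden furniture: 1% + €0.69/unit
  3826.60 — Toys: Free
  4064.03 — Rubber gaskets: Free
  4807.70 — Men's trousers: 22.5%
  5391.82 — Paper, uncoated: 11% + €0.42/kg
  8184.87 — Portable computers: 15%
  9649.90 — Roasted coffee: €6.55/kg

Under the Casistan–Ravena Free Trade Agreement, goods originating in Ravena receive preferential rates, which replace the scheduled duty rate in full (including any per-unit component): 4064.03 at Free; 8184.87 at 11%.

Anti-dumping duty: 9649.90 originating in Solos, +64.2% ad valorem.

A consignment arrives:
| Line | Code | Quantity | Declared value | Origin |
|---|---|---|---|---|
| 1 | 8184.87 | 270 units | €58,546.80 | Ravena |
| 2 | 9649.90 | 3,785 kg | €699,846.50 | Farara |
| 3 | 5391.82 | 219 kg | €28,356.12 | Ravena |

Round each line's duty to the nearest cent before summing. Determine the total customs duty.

Line 1 (8184.87, Ravena, 270 units, €58,546.80):
Base rate for 8184.87 is 15%.
Origin Ravena qualifies under the Casistan–Ravena agreement and 8184.87 is covered: preferential rate 11% applies instead.
Duty = €58,546.80 × 11% = €6,440.15.
Line 2 (9649.90, Farara, 3,785 kg, €699,846.50):
Base rate for 9649.90 is €6.55/kg.
The additional-duty order on 9649.90 targets Solos, not Farara; it does not apply.
Duty = 3,785 × €6.55 = €24,791.75.
Line 3 (5391.82, Ravena, 219 kg, €28,356.12):
Base rate for 5391.82 is 11% + €0.42/kg.
Origin Ravena is the FTA partner but 5391.82 is not on the preference list; base rate stands.
Duty = €28,356.12 × 11% + 219 × €0.42 = €3,211.15.
Total = €6,440.15 + €24,791.75 + €3,211.15 = €34,443.05.

€34,443.05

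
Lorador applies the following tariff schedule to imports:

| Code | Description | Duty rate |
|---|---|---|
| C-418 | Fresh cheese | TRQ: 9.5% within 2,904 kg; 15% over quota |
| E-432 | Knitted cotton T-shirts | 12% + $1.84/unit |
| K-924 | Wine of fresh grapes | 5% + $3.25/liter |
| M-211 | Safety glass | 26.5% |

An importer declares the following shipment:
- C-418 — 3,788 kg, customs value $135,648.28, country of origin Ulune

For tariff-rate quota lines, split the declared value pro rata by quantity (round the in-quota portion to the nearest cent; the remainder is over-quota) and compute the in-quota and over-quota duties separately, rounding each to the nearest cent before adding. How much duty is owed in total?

$14,627.67

Line 1 (C-418, Ulune, 3,788 kg, $135,648.28):
Code C-418 is under a tariff-rate quota (threshold 2,904 kg). In-quota: 2,904 kg at 9.5%; over-quota: 884 kg at 15%.
Pro-rata value split: in-quota = $135,648.28 × 2,904/3,788 = $103,992.24; over-quota = $135,648.28 − $103,992.24 = $31,656.04.
In-quota duty = $103,992.24 × 9.5% = $9,879.26. Over-quota duty = $31,656.04 × 15% = $4,748.41.
Line duty = $9,879.26 + $4,748.41 = $14,627.67.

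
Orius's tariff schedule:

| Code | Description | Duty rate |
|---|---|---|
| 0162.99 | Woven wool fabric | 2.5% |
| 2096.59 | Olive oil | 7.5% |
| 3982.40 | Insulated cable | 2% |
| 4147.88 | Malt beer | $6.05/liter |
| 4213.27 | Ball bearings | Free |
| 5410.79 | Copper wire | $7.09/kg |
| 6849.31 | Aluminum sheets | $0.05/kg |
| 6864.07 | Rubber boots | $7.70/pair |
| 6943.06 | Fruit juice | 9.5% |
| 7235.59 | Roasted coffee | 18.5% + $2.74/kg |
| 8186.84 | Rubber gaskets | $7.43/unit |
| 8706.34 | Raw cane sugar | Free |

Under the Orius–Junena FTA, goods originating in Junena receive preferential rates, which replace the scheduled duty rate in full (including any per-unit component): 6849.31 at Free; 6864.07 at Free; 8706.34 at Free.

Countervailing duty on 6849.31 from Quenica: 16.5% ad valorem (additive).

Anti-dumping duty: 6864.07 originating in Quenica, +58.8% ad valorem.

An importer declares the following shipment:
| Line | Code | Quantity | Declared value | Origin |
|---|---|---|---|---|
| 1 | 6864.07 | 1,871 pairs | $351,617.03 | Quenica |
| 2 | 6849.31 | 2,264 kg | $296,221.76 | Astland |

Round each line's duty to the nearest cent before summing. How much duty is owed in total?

$221,270.71

Line 1 (6864.07, Quenica, 1,871 pairs, $351,617.03):
Base rate for 6864.07 is $7.70/pair.
6864.07 has an FTA preferential rate, but origin Quenica is not Junena; base rate stands.
Additional duty on 6864.07 from Quenica: +58.8% ad valorem. Applied ad valorem rate = 58.8%.
Duty = $351,617.03 × 58.8% + 1,871 × $7.70 = $221,157.51.
Line 2 (6849.31, Astland, 2,264 kg, $296,221.76):
Base rate for 6849.31 is $0.05/kg.
6849.31 has an FTA preferential rate, but origin Astland is not Junena; base rate stands.
The additional-duty order on 6849.31 targets Quenica, not Astland; it does not apply.
Duty = 2,264 × $0.05 = $113.20.
Total = $221,157.51 + $113.20 = $221,270.71.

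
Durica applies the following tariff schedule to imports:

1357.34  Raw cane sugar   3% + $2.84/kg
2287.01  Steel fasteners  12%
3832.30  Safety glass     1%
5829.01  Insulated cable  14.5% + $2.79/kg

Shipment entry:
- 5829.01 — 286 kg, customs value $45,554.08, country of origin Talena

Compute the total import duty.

Line 1 (5829.01, Talena, 286 kg, $45,554.08):
Base rate for 5829.01 is 14.5% + $2.79/kg.
Duty = $45,554.08 × 14.5% + 286 × $2.79 = $7,403.28.

$7,403.28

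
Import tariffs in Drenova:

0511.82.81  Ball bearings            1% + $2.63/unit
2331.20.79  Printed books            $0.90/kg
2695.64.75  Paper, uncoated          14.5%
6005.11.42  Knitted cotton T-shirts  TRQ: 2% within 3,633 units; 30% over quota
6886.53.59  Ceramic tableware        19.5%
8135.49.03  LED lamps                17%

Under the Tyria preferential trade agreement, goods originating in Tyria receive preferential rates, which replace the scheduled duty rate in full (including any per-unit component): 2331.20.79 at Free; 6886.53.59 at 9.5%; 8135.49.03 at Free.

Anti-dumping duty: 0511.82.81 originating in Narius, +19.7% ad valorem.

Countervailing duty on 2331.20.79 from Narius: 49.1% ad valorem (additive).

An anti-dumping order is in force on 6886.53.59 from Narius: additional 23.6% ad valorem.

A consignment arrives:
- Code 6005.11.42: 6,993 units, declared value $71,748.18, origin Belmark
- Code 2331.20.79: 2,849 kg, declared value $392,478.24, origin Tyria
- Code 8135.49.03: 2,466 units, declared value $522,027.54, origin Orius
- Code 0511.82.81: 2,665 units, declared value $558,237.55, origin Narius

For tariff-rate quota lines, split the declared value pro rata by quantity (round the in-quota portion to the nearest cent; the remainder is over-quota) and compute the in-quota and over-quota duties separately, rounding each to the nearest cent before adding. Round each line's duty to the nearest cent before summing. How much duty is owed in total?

$222,396.37

Line 1 (6005.11.42, Belmark, 6,993 units, $71,748.18):
Code 6005.11.42 is under a tariff-rate quota (threshold 3,633 units). In-quota: 3,633 units at 2%; over-quota: 3,360 units at 30%.
Pro-rata value split: in-quota = $71,748.18 × 3,633/6,993 = $37,274.58; over-quota = $71,748.18 − $37,274.58 = $34,473.60.
In-quota duty = $37,274.58 × 2% = $745.49. Over-quota duty = $34,473.60 × 30% = $10,342.08.
Line duty = $745.49 + $10,342.08 = $11,087.57.
Line 2 (2331.20.79, Tyria, 2,849 kg, $392,478.24):
Base rate for 2331.20.79 is $0.90/kg.
Origin Tyria qualifies under the Drenova–Tyria agreement and 2331.20.79 is covered: preferential rate Free applies instead.
The additional-duty order on 2331.20.79 targets Narius, not Tyria; it does not apply.
Duty = $392,478.24 × 0% = $0.00.
Line 3 (8135.49.03, Orius, 2,466 units, $522,027.54):
Base rate for 8135.49.03 is 17%.
8135.49.03 has an FTA preferential rate, but origin Orius is not Tyria; base rate stands.
Duty = $522,027.54 × 17% = $88,744.68.
Line 4 (0511.82.81, Narius, 2,665 units, $558,237.55):
Base rate for 0511.82.81 is 1% + $2.63/unit.
Additional duty on 0511.82.81 from Narius: +19.7%. Applied ad valorem rate: 1% + 19.7% = 20.7%.
Duty = $558,237.55 × 20.7% + 2,665 × $2.63 = $122,564.12.
Total = $11,087.57 + $0.00 + $88,744.68 + $122,564.12 = $222,396.37.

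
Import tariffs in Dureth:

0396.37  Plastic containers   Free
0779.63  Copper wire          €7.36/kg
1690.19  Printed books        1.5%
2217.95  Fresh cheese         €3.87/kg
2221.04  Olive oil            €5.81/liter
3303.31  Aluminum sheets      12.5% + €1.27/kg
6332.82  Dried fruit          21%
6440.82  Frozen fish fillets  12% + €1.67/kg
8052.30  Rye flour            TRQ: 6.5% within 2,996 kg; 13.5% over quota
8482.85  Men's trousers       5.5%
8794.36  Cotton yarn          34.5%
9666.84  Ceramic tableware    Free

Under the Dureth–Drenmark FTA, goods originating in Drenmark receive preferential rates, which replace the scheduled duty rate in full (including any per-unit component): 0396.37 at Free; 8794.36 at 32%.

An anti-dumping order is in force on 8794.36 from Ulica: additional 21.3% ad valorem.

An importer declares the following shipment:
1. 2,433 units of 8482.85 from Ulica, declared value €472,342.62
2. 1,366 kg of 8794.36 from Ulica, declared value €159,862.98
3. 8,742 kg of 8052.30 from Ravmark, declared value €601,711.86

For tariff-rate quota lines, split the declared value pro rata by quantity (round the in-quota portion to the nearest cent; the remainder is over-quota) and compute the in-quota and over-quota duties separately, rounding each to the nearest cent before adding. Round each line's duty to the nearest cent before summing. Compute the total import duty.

€181,978.45

Line 1 (8482.85, Ulica, 2,433 units, €472,342.62):
Base rate for 8482.85 is 5.5%.
Duty = €472,342.62 × 5.5% = €25,978.84.
Line 2 (8794.36, Ulica, 1,366 kg, €159,862.98):
Base rate for 8794.36 is 34.5%.
8794.36 has an FTA preferential rate, but origin Ulica is not Drenmark; base rate stands.
Additional duty on 8794.36 from Ulica: +21.3%. Applied ad valorem rate: 34.5% + 21.3% = 55.8%.
Duty = €159,862.98 × 55.8% = €89,203.54.
Line 3 (8052.30, Ravmark, 8,742 kg, €601,711.86):
Code 8052.30 is under a tariff-rate quota (threshold 2,996 kg). In-quota: 2,996 kg at 6.5%; over-quota: 5,746 kg at 13.5%.
Pro-rata value split: in-quota = €601,711.86 × 2,996/8,742 = €206,214.68; over-quota = €601,711.86 − €206,214.68 = €395,497.18.
In-quota duty = €206,214.68 × 6.5% = €13,403.95. Over-quota duty = €395,497.18 × 13.5% = €53,392.12.
Line duty = €13,403.95 + €53,392.12 = €66,796.07.
Total = €25,978.84 + €89,203.54 + €66,796.07 = €181,978.45.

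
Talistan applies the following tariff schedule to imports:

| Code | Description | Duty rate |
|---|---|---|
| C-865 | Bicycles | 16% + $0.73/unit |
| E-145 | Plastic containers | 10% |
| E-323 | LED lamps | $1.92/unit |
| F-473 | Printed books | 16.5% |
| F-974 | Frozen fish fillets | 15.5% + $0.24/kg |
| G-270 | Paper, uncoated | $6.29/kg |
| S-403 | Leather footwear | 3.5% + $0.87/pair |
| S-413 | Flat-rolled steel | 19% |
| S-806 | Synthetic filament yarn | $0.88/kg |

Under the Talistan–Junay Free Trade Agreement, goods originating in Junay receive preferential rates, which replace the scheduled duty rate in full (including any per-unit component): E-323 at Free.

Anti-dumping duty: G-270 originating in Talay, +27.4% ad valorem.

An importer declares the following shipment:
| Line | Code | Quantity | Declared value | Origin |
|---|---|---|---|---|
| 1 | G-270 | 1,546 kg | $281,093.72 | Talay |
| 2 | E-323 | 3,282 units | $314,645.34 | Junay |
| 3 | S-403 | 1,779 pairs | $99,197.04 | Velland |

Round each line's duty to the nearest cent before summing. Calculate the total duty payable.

Line 1 (G-270, Talay, 1,546 kg, $281,093.72):
Base rate for G-270 is $6.29/kg.
Additional duty on G-270 from Talay: +27.4% ad valorem. Applied ad valorem rate = 27.4%.
Duty = $281,093.72 × 27.4% + 1,546 × $6.29 = $86,744.02.
Line 2 (E-323, Junay, 3,282 units, $314,645.34):
Base rate for E-323 is $1.92/unit.
Origin Junay qualifies under the Talistan–Junay agreement and E-323 is covered: preferential rate Free applies instead.
Duty = $314,645.34 × 0% = $0.00.
Line 3 (S-403, Velland, 1,779 pairs, $99,197.04):
Base rate for S-403 is 3.5% + $0.87/pair.
Duty = $99,197.04 × 3.5% + 1,779 × $0.87 = $5,019.63.
Total = $86,744.02 + $0.00 + $5,019.63 = $91,763.65.

$91,763.65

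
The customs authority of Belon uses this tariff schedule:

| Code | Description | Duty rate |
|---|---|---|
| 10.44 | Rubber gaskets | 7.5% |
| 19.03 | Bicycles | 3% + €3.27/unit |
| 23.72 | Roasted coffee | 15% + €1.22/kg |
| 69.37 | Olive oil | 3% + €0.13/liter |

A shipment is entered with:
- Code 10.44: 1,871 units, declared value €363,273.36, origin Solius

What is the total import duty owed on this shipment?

Line 1 (10.44, Solius, 1,871 units, €363,273.36):
Base rate for 10.44 is 7.5%.
Duty = €363,273.36 × 7.5% = €27,245.50.

€27,245.50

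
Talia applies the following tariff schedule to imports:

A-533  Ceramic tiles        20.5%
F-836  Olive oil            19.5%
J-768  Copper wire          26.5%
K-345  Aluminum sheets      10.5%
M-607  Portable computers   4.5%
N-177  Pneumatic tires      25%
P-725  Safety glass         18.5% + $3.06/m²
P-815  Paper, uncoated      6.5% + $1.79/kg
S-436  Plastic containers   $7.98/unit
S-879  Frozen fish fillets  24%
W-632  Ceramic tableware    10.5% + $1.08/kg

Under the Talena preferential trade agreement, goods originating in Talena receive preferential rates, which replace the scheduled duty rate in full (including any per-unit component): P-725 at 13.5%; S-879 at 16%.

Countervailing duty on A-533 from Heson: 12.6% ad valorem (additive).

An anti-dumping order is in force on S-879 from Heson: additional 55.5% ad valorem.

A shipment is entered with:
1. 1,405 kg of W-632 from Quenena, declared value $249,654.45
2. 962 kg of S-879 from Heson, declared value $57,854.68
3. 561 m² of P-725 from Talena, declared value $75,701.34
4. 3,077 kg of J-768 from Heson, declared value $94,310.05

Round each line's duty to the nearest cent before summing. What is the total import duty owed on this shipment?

Line 1 (W-632, Quenena, 1,405 kg, $249,654.45):
Base rate for W-632 is 10.5% + $1.08/kg.
Duty = $249,654.45 × 10.5% + 1,405 × $1.08 = $27,731.12.
Line 2 (S-879, Heson, 962 kg, $57,854.68):
Base rate for S-879 is 24%.
S-879 has an FTA preferential rate, but origin Heson is not Talena; base rate stands.
Additional duty on S-879 from Heson: +55.5%. Applied ad valorem rate: 24% + 55.5% = 79.5%.
Duty = $57,854.68 × 79.5% = $45,994.47.
Line 3 (P-725, Talena, 561 m², $75,701.34):
Base rate for P-725 is 18.5% + $3.06/m².
Origin Talena qualifies under the Talia–Talena agreement and P-725 is covered: preferential rate 13.5% applies instead.
Duty = $75,701.34 × 13.5% = $10,219.68.
Line 4 (J-768, Heson, 3,077 kg, $94,310.05):
Base rate for J-768 is 26.5%.
Duty = $94,310.05 × 26.5% = $24,992.16.
Total = $27,731.12 + $45,994.47 + $10,219.68 + $24,992.16 = $108,937.43.

$108,937.43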